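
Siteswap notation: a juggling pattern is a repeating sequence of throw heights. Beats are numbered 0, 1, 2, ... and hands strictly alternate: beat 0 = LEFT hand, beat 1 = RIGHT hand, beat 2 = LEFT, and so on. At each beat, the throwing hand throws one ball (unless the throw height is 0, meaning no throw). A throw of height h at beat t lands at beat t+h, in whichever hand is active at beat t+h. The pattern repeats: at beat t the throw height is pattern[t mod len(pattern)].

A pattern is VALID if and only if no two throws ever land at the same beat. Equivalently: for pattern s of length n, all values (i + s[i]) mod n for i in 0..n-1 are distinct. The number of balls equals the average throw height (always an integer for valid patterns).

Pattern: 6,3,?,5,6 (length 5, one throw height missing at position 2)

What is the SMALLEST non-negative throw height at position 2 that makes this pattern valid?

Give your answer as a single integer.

i=0: (0 + 6) mod 5 = 1
i=1: (1 + 3) mod 5 = 4
i=2: s[i]=? (unknown)
i=3: (3 + 5) mod 5 = 3
i=4: (4 + 6) mod 5 = 0
Known residues: [0, 1, 3, 4]; need a permutation of 0..4, so missing residue r = 2
Need (2 + s) mod 5 = 2; smallest s = (2 - 2) mod 5 = 0

Answer: 0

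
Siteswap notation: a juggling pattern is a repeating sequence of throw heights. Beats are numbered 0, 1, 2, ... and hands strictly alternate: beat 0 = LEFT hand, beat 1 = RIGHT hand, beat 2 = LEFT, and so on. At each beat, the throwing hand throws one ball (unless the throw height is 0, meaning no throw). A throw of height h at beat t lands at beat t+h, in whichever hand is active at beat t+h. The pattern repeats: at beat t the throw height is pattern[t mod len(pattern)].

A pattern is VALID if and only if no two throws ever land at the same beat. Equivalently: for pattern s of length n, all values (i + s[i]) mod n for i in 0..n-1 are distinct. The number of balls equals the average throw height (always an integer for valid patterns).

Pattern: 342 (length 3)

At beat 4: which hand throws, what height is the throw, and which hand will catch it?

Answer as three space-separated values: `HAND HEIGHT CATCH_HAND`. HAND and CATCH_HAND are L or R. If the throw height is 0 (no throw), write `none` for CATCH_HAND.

Beat 4: 4 mod 2 = 0, so hand = L
Throw height = pattern[4 mod 3] = pattern[1] = 4
Lands at beat 4+4=8, 8 mod 2 = 0, so catch hand = L

Answer: L 4 L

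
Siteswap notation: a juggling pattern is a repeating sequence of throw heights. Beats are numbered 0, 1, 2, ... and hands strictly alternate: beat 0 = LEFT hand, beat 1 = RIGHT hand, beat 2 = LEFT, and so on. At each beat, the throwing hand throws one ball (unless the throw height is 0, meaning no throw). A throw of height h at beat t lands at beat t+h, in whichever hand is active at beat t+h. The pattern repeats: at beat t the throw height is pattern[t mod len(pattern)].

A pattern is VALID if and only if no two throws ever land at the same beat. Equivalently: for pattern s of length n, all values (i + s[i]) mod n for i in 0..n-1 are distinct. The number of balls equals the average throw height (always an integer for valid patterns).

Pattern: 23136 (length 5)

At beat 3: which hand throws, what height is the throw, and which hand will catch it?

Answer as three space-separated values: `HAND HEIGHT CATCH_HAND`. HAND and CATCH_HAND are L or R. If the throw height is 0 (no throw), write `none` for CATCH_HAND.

Answer: R 3 L

Derivation:
Beat 3: 3 mod 2 = 1, so hand = R
Throw height = pattern[3 mod 5] = pattern[3] = 3
Lands at beat 3+3=6, 6 mod 2 = 0, so catch hand = L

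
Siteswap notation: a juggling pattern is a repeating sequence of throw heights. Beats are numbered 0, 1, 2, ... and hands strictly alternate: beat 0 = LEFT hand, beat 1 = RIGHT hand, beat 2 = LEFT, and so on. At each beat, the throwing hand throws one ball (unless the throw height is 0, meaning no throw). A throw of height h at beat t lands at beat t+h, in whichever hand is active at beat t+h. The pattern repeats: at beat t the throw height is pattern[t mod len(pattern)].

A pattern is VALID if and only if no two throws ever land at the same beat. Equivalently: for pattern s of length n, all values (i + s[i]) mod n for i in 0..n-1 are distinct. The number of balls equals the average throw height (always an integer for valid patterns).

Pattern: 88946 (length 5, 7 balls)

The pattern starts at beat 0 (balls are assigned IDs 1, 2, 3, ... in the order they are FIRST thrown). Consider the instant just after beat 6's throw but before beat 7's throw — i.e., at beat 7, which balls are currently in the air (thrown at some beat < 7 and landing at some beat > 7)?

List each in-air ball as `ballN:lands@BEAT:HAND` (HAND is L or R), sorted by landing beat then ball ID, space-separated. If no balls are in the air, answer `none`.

Beat 0 (L): throw ball1 h=8 -> lands@8:L; in-air after throw: [b1@8:L]
Beat 1 (R): throw ball2 h=8 -> lands@9:R; in-air after throw: [b1@8:L b2@9:R]
Beat 2 (L): throw ball3 h=9 -> lands@11:R; in-air after throw: [b1@8:L b2@9:R b3@11:R]
Beat 3 (R): throw ball4 h=4 -> lands@7:R; in-air after throw: [b4@7:R b1@8:L b2@9:R b3@11:R]
Beat 4 (L): throw ball5 h=6 -> lands@10:L; in-air after throw: [b4@7:R b1@8:L b2@9:R b5@10:L b3@11:R]
Beat 5 (R): throw ball6 h=8 -> lands@13:R; in-air after throw: [b4@7:R b1@8:L b2@9:R b5@10:L b3@11:R b6@13:R]
Beat 6 (L): throw ball7 h=8 -> lands@14:L; in-air after throw: [b4@7:R b1@8:L b2@9:R b5@10:L b3@11:R b6@13:R b7@14:L]
Beat 7 (R): throw ball4 h=9 -> lands@16:L; in-air after throw: [b1@8:L b2@9:R b5@10:L b3@11:R b6@13:R b7@14:L b4@16:L]

Answer: ball1:lands@8:L ball2:lands@9:R ball5:lands@10:L ball3:lands@11:R ball6:lands@13:R ball7:lands@14:L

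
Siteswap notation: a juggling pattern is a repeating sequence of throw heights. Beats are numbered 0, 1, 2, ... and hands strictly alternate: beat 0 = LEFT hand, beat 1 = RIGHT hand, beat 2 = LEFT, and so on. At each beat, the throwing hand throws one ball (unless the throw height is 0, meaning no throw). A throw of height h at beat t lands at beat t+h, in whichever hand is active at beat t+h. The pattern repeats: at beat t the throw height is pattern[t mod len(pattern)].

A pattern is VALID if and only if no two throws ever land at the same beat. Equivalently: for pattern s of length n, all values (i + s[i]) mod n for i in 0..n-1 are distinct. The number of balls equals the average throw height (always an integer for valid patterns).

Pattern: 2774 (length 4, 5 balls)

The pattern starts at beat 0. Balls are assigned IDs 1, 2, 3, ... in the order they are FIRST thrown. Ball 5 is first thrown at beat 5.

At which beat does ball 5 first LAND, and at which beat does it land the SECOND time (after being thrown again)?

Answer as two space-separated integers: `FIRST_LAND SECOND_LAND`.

Beat 0 (L): throw ball1 h=2 -> lands@2:L; in-air after throw: [b1@2:L]
Beat 1 (R): throw ball2 h=7 -> lands@8:L; in-air after throw: [b1@2:L b2@8:L]
Beat 2 (L): throw ball1 h=7 -> lands@9:R; in-air after throw: [b2@8:L b1@9:R]
Beat 3 (R): throw ball3 h=4 -> lands@7:R; in-air after throw: [b3@7:R b2@8:L b1@9:R]
Beat 4 (L): throw ball4 h=2 -> lands@6:L; in-air after throw: [b4@6:L b3@7:R b2@8:L b1@9:R]
Beat 5 (R): throw ball5 h=7 -> lands@12:L; in-air after throw: [b4@6:L b3@7:R b2@8:L b1@9:R b5@12:L]
Beat 6 (L): throw ball4 h=7 -> lands@13:R; in-air after throw: [b3@7:R b2@8:L b1@9:R b5@12:L b4@13:R]
Beat 7 (R): throw ball3 h=4 -> lands@11:R; in-air after throw: [b2@8:L b1@9:R b3@11:R b5@12:L b4@13:R]
Beat 8 (L): throw ball2 h=2 -> lands@10:L; in-air after throw: [b1@9:R b2@10:L b3@11:R b5@12:L b4@13:R]
Beat 9 (R): throw ball1 h=7 -> lands@16:L; in-air after throw: [b2@10:L b3@11:R b5@12:L b4@13:R b1@16:L]
Beat 10 (L): throw ball2 h=7 -> lands@17:R; in-air after throw: [b3@11:R b5@12:L b4@13:R b1@16:L b2@17:R]
Beat 11 (R): throw ball3 h=4 -> lands@15:R; in-air after throw: [b5@12:L b4@13:R b3@15:R b1@16:L b2@17:R]
Beat 12 (L): throw ball5 h=2 -> lands@14:L; in-air after throw: [b4@13:R b5@14:L b3@15:R b1@16:L b2@17:R]
Beat 13 (R): throw ball4 h=7 -> lands@20:L; in-air after throw: [b5@14:L b3@15:R b1@16:L b2@17:R b4@20:L]
Beat 14 (L): throw ball5 h=7 -> lands@21:R; in-air after throw: [b3@15:R b1@16:L b2@17:R b4@20:L b5@21:R]
Ball 5: thrown@5 h=7 -> first land @12; rethrown@12 h=2 -> second land @14

Answer: 12 14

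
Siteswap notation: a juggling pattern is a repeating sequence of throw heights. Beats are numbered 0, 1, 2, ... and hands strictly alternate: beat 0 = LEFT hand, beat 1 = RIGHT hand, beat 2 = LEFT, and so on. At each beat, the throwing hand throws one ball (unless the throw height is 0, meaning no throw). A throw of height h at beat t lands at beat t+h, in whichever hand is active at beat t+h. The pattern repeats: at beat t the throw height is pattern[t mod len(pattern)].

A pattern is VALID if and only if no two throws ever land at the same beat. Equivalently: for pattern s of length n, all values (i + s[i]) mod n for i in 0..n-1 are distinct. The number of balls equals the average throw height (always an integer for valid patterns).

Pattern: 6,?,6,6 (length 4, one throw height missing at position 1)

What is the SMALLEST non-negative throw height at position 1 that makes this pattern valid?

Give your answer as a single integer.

Answer: 2

Derivation:
i=0: (0 + 6) mod 4 = 2
i=1: s[i]=? (unknown)
i=2: (2 + 6) mod 4 = 0
i=3: (3 + 6) mod 4 = 1
Known residues: [0, 1, 2]; need a permutation of 0..3, so missing residue r = 3
Need (1 + s) mod 4 = 3; smallest s = (3 - 1) mod 4 = 2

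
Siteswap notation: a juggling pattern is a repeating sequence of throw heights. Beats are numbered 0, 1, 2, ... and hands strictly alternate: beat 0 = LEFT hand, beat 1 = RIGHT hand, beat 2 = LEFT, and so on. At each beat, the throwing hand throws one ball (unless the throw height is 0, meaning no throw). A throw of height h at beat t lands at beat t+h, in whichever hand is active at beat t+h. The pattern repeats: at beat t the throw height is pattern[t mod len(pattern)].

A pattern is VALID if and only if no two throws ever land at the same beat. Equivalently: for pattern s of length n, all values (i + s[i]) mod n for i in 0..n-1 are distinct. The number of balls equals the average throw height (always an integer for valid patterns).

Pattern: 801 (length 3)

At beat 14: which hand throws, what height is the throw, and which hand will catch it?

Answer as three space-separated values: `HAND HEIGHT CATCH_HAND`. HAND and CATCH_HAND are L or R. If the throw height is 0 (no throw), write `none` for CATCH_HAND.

Answer: L 1 R

Derivation:
Beat 14: 14 mod 2 = 0, so hand = L
Throw height = pattern[14 mod 3] = pattern[2] = 1
Lands at beat 14+1=15, 15 mod 2 = 1, so catch hand = R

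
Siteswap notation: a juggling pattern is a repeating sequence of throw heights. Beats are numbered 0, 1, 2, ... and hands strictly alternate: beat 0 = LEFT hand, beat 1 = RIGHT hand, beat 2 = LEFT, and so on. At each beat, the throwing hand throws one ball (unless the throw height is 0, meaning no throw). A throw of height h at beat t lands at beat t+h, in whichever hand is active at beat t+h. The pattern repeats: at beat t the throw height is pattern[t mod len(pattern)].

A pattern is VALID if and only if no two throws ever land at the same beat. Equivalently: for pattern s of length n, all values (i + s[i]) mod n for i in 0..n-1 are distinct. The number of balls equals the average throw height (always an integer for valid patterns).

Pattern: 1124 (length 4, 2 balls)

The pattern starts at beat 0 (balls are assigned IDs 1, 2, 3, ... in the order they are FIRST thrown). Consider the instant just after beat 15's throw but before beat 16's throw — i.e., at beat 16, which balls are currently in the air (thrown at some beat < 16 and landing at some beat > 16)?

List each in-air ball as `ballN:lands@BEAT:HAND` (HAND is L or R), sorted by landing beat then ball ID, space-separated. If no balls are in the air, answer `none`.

Beat 0 (L): throw ball1 h=1 -> lands@1:R; in-air after throw: [b1@1:R]
Beat 1 (R): throw ball1 h=1 -> lands@2:L; in-air after throw: [b1@2:L]
Beat 2 (L): throw ball1 h=2 -> lands@4:L; in-air after throw: [b1@4:L]
Beat 3 (R): throw ball2 h=4 -> lands@7:R; in-air after throw: [b1@4:L b2@7:R]
Beat 4 (L): throw ball1 h=1 -> lands@5:R; in-air after throw: [b1@5:R b2@7:R]
Beat 5 (R): throw ball1 h=1 -> lands@6:L; in-air after throw: [b1@6:L b2@7:R]
Beat 6 (L): throw ball1 h=2 -> lands@8:L; in-air after throw: [b2@7:R b1@8:L]
Beat 7 (R): throw ball2 h=4 -> lands@11:R; in-air after throw: [b1@8:L b2@11:R]
Beat 8 (L): throw ball1 h=1 -> lands@9:R; in-air after throw: [b1@9:R b2@11:R]
Beat 9 (R): throw ball1 h=1 -> lands@10:L; in-air after throw: [b1@10:L b2@11:R]
Beat 10 (L): throw ball1 h=2 -> lands@12:L; in-air after throw: [b2@11:R b1@12:L]
Beat 11 (R): throw ball2 h=4 -> lands@15:R; in-air after throw: [b1@12:L b2@15:R]
Beat 12 (L): throw ball1 h=1 -> lands@13:R; in-air after throw: [b1@13:R b2@15:R]
Beat 13 (R): throw ball1 h=1 -> lands@14:L; in-air after throw: [b1@14:L b2@15:R]
Beat 14 (L): throw ball1 h=2 -> lands@16:L; in-air after throw: [b2@15:R b1@16:L]
Beat 15 (R): throw ball2 h=4 -> lands@19:R; in-air after throw: [b1@16:L b2@19:R]
Beat 16 (L): throw ball1 h=1 -> lands@17:R; in-air after throw: [b1@17:R b2@19:R]

Answer: ball2:lands@19:R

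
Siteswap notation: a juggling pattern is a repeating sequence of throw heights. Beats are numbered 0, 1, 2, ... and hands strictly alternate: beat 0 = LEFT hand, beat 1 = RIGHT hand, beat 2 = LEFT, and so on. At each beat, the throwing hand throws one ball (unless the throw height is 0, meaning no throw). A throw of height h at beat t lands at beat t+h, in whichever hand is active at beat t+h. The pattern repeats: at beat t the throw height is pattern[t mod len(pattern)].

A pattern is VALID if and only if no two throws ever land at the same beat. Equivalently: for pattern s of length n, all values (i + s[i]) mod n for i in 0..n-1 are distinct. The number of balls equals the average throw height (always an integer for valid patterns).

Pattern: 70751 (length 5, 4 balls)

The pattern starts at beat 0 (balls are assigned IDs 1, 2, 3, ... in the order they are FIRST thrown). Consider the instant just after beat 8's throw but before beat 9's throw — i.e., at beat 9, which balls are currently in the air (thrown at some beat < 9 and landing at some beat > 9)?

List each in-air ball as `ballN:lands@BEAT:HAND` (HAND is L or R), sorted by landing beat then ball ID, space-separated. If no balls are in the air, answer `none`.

Answer: ball4:lands@12:L ball3:lands@13:R ball1:lands@14:L

Derivation:
Beat 0 (L): throw ball1 h=7 -> lands@7:R; in-air after throw: [b1@7:R]
Beat 2 (L): throw ball2 h=7 -> lands@9:R; in-air after throw: [b1@7:R b2@9:R]
Beat 3 (R): throw ball3 h=5 -> lands@8:L; in-air after throw: [b1@7:R b3@8:L b2@9:R]
Beat 4 (L): throw ball4 h=1 -> lands@5:R; in-air after throw: [b4@5:R b1@7:R b3@8:L b2@9:R]
Beat 5 (R): throw ball4 h=7 -> lands@12:L; in-air after throw: [b1@7:R b3@8:L b2@9:R b4@12:L]
Beat 7 (R): throw ball1 h=7 -> lands@14:L; in-air after throw: [b3@8:L b2@9:R b4@12:L b1@14:L]
Beat 8 (L): throw ball3 h=5 -> lands@13:R; in-air after throw: [b2@9:R b4@12:L b3@13:R b1@14:L]
Beat 9 (R): throw ball2 h=1 -> lands@10:L; in-air after throw: [b2@10:L b4@12:L b3@13:R b1@14:L]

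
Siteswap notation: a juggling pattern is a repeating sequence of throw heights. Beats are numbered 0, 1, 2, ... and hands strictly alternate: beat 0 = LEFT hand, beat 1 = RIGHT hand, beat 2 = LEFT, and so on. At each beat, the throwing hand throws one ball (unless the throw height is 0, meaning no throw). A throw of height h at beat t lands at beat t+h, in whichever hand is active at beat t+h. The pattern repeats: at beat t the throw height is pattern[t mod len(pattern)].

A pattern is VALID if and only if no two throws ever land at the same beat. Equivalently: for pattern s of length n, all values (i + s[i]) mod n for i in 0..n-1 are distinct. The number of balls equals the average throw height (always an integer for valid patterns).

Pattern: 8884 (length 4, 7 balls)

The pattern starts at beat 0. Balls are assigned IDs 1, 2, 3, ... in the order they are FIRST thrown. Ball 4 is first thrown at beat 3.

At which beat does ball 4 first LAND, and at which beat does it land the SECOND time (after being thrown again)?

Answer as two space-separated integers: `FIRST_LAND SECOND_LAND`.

Beat 0 (L): throw ball1 h=8 -> lands@8:L; in-air after throw: [b1@8:L]
Beat 1 (R): throw ball2 h=8 -> lands@9:R; in-air after throw: [b1@8:L b2@9:R]
Beat 2 (L): throw ball3 h=8 -> lands@10:L; in-air after throw: [b1@8:L b2@9:R b3@10:L]
Beat 3 (R): throw ball4 h=4 -> lands@7:R; in-air after throw: [b4@7:R b1@8:L b2@9:R b3@10:L]
Beat 4 (L): throw ball5 h=8 -> lands@12:L; in-air after throw: [b4@7:R b1@8:L b2@9:R b3@10:L b5@12:L]
Beat 5 (R): throw ball6 h=8 -> lands@13:R; in-air after throw: [b4@7:R b1@8:L b2@9:R b3@10:L b5@12:L b6@13:R]
Beat 6 (L): throw ball7 h=8 -> lands@14:L; in-air after throw: [b4@7:R b1@8:L b2@9:R b3@10:L b5@12:L b6@13:R b7@14:L]
Beat 7 (R): throw ball4 h=4 -> lands@11:R; in-air after throw: [b1@8:L b2@9:R b3@10:L b4@11:R b5@12:L b6@13:R b7@14:L]
Beat 8 (L): throw ball1 h=8 -> lands@16:L; in-air after throw: [b2@9:R b3@10:L b4@11:R b5@12:L b6@13:R b7@14:L b1@16:L]
Beat 9 (R): throw ball2 h=8 -> lands@17:R; in-air after throw: [b3@10:L b4@11:R b5@12:L b6@13:R b7@14:L b1@16:L b2@17:R]
Beat 10 (L): throw ball3 h=8 -> lands@18:L; in-air after throw: [b4@11:R b5@12:L b6@13:R b7@14:L b1@16:L b2@17:R b3@18:L]
Beat 11 (R): throw ball4 h=4 -> lands@15:R; in-air after throw: [b5@12:L b6@13:R b7@14:L b4@15:R b1@16:L b2@17:R b3@18:L]
Ball 4: thrown@3 h=4 -> first land @7; rethrown@7 h=4 -> second land @11

Answer: 7 11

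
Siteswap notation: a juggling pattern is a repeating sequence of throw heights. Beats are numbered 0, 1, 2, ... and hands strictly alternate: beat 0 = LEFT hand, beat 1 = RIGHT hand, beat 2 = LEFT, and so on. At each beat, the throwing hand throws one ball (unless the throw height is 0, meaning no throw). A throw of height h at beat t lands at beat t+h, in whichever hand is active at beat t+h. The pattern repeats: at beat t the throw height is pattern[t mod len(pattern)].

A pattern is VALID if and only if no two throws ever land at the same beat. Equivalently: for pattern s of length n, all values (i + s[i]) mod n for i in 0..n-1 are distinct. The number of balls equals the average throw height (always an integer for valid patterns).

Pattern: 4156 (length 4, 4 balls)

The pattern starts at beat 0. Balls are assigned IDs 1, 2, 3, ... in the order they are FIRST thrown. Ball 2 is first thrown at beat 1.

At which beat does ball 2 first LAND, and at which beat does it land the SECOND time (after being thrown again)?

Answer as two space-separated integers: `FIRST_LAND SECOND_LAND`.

Answer: 2 7

Derivation:
Beat 0 (L): throw ball1 h=4 -> lands@4:L; in-air after throw: [b1@4:L]
Beat 1 (R): throw ball2 h=1 -> lands@2:L; in-air after throw: [b2@2:L b1@4:L]
Beat 2 (L): throw ball2 h=5 -> lands@7:R; in-air after throw: [b1@4:L b2@7:R]
Beat 3 (R): throw ball3 h=6 -> lands@9:R; in-air after throw: [b1@4:L b2@7:R b3@9:R]
Beat 4 (L): throw ball1 h=4 -> lands@8:L; in-air after throw: [b2@7:R b1@8:L b3@9:R]
Beat 5 (R): throw ball4 h=1 -> lands@6:L; in-air after throw: [b4@6:L b2@7:R b1@8:L b3@9:R]
Beat 6 (L): throw ball4 h=5 -> lands@11:R; in-air after throw: [b2@7:R b1@8:L b3@9:R b4@11:R]
Beat 7 (R): throw ball2 h=6 -> lands@13:R; in-air after throw: [b1@8:L b3@9:R b4@11:R b2@13:R]
Ball 2: thrown@1 h=1 -> first land @2; rethrown@2 h=5 -> second land @7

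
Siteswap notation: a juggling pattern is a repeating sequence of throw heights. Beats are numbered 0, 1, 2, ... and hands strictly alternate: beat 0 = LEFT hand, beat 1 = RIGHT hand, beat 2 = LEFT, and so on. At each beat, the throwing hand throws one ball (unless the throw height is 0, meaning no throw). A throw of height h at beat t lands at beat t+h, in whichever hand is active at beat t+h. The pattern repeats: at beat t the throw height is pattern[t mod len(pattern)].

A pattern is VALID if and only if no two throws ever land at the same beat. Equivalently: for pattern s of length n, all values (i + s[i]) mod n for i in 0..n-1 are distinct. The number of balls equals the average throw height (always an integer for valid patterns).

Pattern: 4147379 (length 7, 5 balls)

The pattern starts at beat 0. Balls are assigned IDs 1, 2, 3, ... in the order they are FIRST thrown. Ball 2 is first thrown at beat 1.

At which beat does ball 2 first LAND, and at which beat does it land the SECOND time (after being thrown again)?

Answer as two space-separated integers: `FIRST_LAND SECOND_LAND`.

Beat 0 (L): throw ball1 h=4 -> lands@4:L; in-air after throw: [b1@4:L]
Beat 1 (R): throw ball2 h=1 -> lands@2:L; in-air after throw: [b2@2:L b1@4:L]
Beat 2 (L): throw ball2 h=4 -> lands@6:L; in-air after throw: [b1@4:L b2@6:L]
Beat 3 (R): throw ball3 h=7 -> lands@10:L; in-air after throw: [b1@4:L b2@6:L b3@10:L]
Beat 4 (L): throw ball1 h=3 -> lands@7:R; in-air after throw: [b2@6:L b1@7:R b3@10:L]
Beat 5 (R): throw ball4 h=7 -> lands@12:L; in-air after throw: [b2@6:L b1@7:R b3@10:L b4@12:L]
Beat 6 (L): throw ball2 h=9 -> lands@15:R; in-air after throw: [b1@7:R b3@10:L b4@12:L b2@15:R]
Ball 2: thrown@1 h=1 -> first land @2; rethrown@2 h=4 -> second land @6

Answer: 2 6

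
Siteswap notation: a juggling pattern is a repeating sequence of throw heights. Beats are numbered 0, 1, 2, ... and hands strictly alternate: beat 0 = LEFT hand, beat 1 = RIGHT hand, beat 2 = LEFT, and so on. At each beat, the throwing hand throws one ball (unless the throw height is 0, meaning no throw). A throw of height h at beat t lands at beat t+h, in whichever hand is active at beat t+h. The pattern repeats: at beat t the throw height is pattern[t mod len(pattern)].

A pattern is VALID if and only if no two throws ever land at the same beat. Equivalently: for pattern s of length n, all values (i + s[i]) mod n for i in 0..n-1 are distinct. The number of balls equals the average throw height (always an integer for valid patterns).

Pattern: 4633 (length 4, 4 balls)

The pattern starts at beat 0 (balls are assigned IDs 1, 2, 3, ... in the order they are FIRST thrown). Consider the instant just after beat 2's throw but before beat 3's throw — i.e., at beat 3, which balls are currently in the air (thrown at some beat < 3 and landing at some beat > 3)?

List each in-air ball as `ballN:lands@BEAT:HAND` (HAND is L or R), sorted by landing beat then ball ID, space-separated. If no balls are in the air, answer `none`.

Answer: ball1:lands@4:L ball3:lands@5:R ball2:lands@7:R

Derivation:
Beat 0 (L): throw ball1 h=4 -> lands@4:L; in-air after throw: [b1@4:L]
Beat 1 (R): throw ball2 h=6 -> lands@7:R; in-air after throw: [b1@4:L b2@7:R]
Beat 2 (L): throw ball3 h=3 -> lands@5:R; in-air after throw: [b1@4:L b3@5:R b2@7:R]
Beat 3 (R): throw ball4 h=3 -> lands@6:L; in-air after throw: [b1@4:L b3@5:R b4@6:L b2@7:R]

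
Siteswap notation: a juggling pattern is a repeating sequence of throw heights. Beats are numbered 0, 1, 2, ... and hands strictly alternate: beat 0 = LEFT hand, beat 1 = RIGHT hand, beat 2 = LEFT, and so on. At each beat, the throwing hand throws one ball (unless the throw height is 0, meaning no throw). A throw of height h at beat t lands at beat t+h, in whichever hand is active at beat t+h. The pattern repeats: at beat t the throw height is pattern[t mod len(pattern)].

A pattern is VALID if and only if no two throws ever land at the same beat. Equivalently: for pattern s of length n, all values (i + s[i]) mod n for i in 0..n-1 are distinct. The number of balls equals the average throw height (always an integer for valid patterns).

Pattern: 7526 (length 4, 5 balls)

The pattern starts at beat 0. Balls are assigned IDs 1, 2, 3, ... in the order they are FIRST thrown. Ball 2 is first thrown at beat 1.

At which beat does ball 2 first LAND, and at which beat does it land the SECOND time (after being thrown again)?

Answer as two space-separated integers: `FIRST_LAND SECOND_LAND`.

Answer: 6 8

Derivation:
Beat 0 (L): throw ball1 h=7 -> lands@7:R; in-air after throw: [b1@7:R]
Beat 1 (R): throw ball2 h=5 -> lands@6:L; in-air after throw: [b2@6:L b1@7:R]
Beat 2 (L): throw ball3 h=2 -> lands@4:L; in-air after throw: [b3@4:L b2@6:L b1@7:R]
Beat 3 (R): throw ball4 h=6 -> lands@9:R; in-air after throw: [b3@4:L b2@6:L b1@7:R b4@9:R]
Beat 4 (L): throw ball3 h=7 -> lands@11:R; in-air after throw: [b2@6:L b1@7:R b4@9:R b3@11:R]
Beat 5 (R): throw ball5 h=5 -> lands@10:L; in-air after throw: [b2@6:L b1@7:R b4@9:R b5@10:L b3@11:R]
Beat 6 (L): throw ball2 h=2 -> lands@8:L; in-air after throw: [b1@7:R b2@8:L b4@9:R b5@10:L b3@11:R]
Beat 7 (R): throw ball1 h=6 -> lands@13:R; in-air after throw: [b2@8:L b4@9:R b5@10:L b3@11:R b1@13:R]
Beat 8 (L): throw ball2 h=7 -> lands@15:R; in-air after throw: [b4@9:R b5@10:L b3@11:R b1@13:R b2@15:R]
Ball 2: thrown@1 h=5 -> first land @6; rethrown@6 h=2 -> second land @8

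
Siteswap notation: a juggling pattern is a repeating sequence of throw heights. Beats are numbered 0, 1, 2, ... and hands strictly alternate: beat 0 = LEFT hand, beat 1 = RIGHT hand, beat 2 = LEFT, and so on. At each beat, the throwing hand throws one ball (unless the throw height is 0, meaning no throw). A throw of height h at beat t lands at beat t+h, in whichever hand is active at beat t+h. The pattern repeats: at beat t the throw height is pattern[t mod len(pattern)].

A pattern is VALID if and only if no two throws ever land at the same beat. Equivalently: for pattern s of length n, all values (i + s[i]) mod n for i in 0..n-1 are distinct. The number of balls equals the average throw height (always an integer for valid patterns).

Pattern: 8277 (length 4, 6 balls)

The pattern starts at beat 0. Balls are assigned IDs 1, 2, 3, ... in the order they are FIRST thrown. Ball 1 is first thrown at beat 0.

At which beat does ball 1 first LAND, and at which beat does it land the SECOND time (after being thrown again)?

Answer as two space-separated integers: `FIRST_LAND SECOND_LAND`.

Beat 0 (L): throw ball1 h=8 -> lands@8:L; in-air after throw: [b1@8:L]
Beat 1 (R): throw ball2 h=2 -> lands@3:R; in-air after throw: [b2@3:R b1@8:L]
Beat 2 (L): throw ball3 h=7 -> lands@9:R; in-air after throw: [b2@3:R b1@8:L b3@9:R]
Beat 3 (R): throw ball2 h=7 -> lands@10:L; in-air after throw: [b1@8:L b3@9:R b2@10:L]
Beat 4 (L): throw ball4 h=8 -> lands@12:L; in-air after throw: [b1@8:L b3@9:R b2@10:L b4@12:L]
Beat 5 (R): throw ball5 h=2 -> lands@7:R; in-air after throw: [b5@7:R b1@8:L b3@9:R b2@10:L b4@12:L]
Beat 6 (L): throw ball6 h=7 -> lands@13:R; in-air after throw: [b5@7:R b1@8:L b3@9:R b2@10:L b4@12:L b6@13:R]
Beat 7 (R): throw ball5 h=7 -> lands@14:L; in-air after throw: [b1@8:L b3@9:R b2@10:L b4@12:L b6@13:R b5@14:L]
Beat 8 (L): throw ball1 h=8 -> lands@16:L; in-air after throw: [b3@9:R b2@10:L b4@12:L b6@13:R b5@14:L b1@16:L]
Beat 9 (R): throw ball3 h=2 -> lands@11:R; in-air after throw: [b2@10:L b3@11:R b4@12:L b6@13:R b5@14:L b1@16:L]
Beat 10 (L): throw ball2 h=7 -> lands@17:R; in-air after throw: [b3@11:R b4@12:L b6@13:R b5@14:L b1@16:L b2@17:R]
Beat 11 (R): throw ball3 h=7 -> lands@18:L; in-air after throw: [b4@12:L b6@13:R b5@14:L b1@16:L b2@17:R b3@18:L]
Beat 12 (L): throw ball4 h=8 -> lands@20:L; in-air after throw: [b6@13:R b5@14:L b1@16:L b2@17:R b3@18:L b4@20:L]
Beat 13 (R): throw ball6 h=2 -> lands@15:R; in-air after throw: [b5@14:L b6@15:R b1@16:L b2@17:R b3@18:L b4@20:L]
Beat 14 (L): throw ball5 h=7 -> lands@21:R; in-air after throw: [b6@15:R b1@16:L b2@17:R b3@18:L b4@20:L b5@21:R]
Beat 15 (R): throw ball6 h=7 -> lands@22:L; in-air after throw: [b1@16:L b2@17:R b3@18:L b4@20:L b5@21:R b6@22:L]
Beat 16 (L): throw ball1 h=8 -> lands@24:L; in-air after throw: [b2@17:R b3@18:L b4@20:L b5@21:R b6@22:L b1@24:L]
Ball 1: thrown@0 h=8 -> first land @8; rethrown@8 h=8 -> second land @16

Answer: 8 16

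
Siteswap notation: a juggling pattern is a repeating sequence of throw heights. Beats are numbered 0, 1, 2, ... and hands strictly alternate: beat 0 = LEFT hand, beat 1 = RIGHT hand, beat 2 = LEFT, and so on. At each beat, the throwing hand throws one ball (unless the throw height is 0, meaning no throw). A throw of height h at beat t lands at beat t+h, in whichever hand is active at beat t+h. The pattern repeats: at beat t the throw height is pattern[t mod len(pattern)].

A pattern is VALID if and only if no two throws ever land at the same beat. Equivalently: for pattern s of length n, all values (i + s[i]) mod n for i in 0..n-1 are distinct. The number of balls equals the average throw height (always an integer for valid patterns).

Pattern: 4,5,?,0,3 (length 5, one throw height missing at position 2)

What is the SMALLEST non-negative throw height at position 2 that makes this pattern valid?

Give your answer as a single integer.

Answer: 3

Derivation:
i=0: (0 + 4) mod 5 = 4
i=1: (1 + 5) mod 5 = 1
i=2: s[i]=? (unknown)
i=3: (3 + 0) mod 5 = 3
i=4: (4 + 3) mod 5 = 2
Known residues: [1, 2, 3, 4]; need a permutation of 0..4, so missing residue r = 0
Need (2 + s) mod 5 = 0; smallest s = (0 - 2) mod 5 = 3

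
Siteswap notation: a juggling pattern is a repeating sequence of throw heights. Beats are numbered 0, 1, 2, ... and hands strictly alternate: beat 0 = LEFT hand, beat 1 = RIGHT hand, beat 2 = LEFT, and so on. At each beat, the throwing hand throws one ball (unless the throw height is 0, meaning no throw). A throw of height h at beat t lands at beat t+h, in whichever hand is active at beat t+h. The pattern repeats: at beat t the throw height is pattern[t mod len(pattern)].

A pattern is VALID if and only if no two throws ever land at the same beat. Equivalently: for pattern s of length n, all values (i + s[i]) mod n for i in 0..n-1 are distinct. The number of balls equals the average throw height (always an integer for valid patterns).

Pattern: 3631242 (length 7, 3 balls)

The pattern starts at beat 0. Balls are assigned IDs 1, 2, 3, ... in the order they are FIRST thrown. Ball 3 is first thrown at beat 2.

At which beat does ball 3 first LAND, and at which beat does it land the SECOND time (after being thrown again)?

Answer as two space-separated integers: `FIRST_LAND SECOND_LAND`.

Beat 0 (L): throw ball1 h=3 -> lands@3:R; in-air after throw: [b1@3:R]
Beat 1 (R): throw ball2 h=6 -> lands@7:R; in-air after throw: [b1@3:R b2@7:R]
Beat 2 (L): throw ball3 h=3 -> lands@5:R; in-air after throw: [b1@3:R b3@5:R b2@7:R]
Beat 3 (R): throw ball1 h=1 -> lands@4:L; in-air after throw: [b1@4:L b3@5:R b2@7:R]
Beat 4 (L): throw ball1 h=2 -> lands@6:L; in-air after throw: [b3@5:R b1@6:L b2@7:R]
Beat 5 (R): throw ball3 h=4 -> lands@9:R; in-air after throw: [b1@6:L b2@7:R b3@9:R]
Beat 6 (L): throw ball1 h=2 -> lands@8:L; in-air after throw: [b2@7:R b1@8:L b3@9:R]
Beat 7 (R): throw ball2 h=3 -> lands@10:L; in-air after throw: [b1@8:L b3@9:R b2@10:L]
Beat 8 (L): throw ball1 h=6 -> lands@14:L; in-air after throw: [b3@9:R b2@10:L b1@14:L]
Beat 9 (R): throw ball3 h=3 -> lands@12:L; in-air after throw: [b2@10:L b3@12:L b1@14:L]
Ball 3: thrown@2 h=3 -> first land @5; rethrown@5 h=4 -> second land @9

Answer: 5 9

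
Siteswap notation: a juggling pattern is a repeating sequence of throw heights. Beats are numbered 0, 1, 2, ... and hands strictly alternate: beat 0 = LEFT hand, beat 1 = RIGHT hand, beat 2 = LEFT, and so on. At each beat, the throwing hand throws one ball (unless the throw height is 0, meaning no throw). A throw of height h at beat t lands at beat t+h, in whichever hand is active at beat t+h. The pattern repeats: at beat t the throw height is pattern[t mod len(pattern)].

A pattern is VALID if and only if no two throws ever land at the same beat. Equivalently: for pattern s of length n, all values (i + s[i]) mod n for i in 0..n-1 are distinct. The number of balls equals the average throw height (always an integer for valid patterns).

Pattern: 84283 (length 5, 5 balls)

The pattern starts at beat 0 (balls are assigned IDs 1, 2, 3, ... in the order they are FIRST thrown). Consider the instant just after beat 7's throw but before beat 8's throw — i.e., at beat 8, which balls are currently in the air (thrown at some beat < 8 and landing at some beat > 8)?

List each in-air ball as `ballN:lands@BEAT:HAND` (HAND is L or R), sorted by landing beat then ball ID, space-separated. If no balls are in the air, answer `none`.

Answer: ball3:lands@9:R ball5:lands@10:L ball4:lands@11:R ball2:lands@13:R

Derivation:
Beat 0 (L): throw ball1 h=8 -> lands@8:L; in-air after throw: [b1@8:L]
Beat 1 (R): throw ball2 h=4 -> lands@5:R; in-air after throw: [b2@5:R b1@8:L]
Beat 2 (L): throw ball3 h=2 -> lands@4:L; in-air after throw: [b3@4:L b2@5:R b1@8:L]
Beat 3 (R): throw ball4 h=8 -> lands@11:R; in-air after throw: [b3@4:L b2@5:R b1@8:L b4@11:R]
Beat 4 (L): throw ball3 h=3 -> lands@7:R; in-air after throw: [b2@5:R b3@7:R b1@8:L b4@11:R]
Beat 5 (R): throw ball2 h=8 -> lands@13:R; in-air after throw: [b3@7:R b1@8:L b4@11:R b2@13:R]
Beat 6 (L): throw ball5 h=4 -> lands@10:L; in-air after throw: [b3@7:R b1@8:L b5@10:L b4@11:R b2@13:R]
Beat 7 (R): throw ball3 h=2 -> lands@9:R; in-air after throw: [b1@8:L b3@9:R b5@10:L b4@11:R b2@13:R]
Beat 8 (L): throw ball1 h=8 -> lands@16:L; in-air after throw: [b3@9:R b5@10:L b4@11:R b2@13:R b1@16:L]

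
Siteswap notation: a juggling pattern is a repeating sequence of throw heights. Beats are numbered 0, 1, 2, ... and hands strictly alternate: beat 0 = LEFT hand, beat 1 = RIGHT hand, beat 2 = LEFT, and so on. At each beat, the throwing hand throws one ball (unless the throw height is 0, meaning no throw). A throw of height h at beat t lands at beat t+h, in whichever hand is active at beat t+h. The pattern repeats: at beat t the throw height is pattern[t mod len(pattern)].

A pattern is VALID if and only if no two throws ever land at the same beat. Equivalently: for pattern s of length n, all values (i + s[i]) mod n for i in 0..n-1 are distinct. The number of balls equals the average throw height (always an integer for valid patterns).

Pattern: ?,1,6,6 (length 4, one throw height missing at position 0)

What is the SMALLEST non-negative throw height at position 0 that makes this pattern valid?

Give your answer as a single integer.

i=0: s[i]=? (unknown)
i=1: (1 + 1) mod 4 = 2
i=2: (2 + 6) mod 4 = 0
i=3: (3 + 6) mod 4 = 1
Known residues: [0, 1, 2]; need a permutation of 0..3, so missing residue r = 3
Need (0 + s) mod 4 = 3; smallest s = (3 - 0) mod 4 = 3

Answer: 3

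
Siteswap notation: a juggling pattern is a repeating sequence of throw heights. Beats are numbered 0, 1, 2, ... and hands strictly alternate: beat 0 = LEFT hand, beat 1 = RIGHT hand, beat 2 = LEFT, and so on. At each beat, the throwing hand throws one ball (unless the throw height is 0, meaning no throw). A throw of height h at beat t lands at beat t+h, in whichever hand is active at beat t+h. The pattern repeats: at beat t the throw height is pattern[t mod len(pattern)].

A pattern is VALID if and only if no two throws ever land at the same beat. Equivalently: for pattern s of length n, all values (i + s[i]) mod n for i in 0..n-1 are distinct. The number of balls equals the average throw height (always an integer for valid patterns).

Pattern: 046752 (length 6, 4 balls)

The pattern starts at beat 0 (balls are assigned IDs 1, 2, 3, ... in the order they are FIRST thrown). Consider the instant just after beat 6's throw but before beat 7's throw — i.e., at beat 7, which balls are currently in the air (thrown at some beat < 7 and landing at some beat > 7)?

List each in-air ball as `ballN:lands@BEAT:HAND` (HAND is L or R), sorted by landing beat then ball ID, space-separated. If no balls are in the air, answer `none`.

Beat 1 (R): throw ball1 h=4 -> lands@5:R; in-air after throw: [b1@5:R]
Beat 2 (L): throw ball2 h=6 -> lands@8:L; in-air after throw: [b1@5:R b2@8:L]
Beat 3 (R): throw ball3 h=7 -> lands@10:L; in-air after throw: [b1@5:R b2@8:L b3@10:L]
Beat 4 (L): throw ball4 h=5 -> lands@9:R; in-air after throw: [b1@5:R b2@8:L b4@9:R b3@10:L]
Beat 5 (R): throw ball1 h=2 -> lands@7:R; in-air after throw: [b1@7:R b2@8:L b4@9:R b3@10:L]
Beat 7 (R): throw ball1 h=4 -> lands@11:R; in-air after throw: [b2@8:L b4@9:R b3@10:L b1@11:R]

Answer: ball2:lands@8:L ball4:lands@9:R ball3:lands@10:L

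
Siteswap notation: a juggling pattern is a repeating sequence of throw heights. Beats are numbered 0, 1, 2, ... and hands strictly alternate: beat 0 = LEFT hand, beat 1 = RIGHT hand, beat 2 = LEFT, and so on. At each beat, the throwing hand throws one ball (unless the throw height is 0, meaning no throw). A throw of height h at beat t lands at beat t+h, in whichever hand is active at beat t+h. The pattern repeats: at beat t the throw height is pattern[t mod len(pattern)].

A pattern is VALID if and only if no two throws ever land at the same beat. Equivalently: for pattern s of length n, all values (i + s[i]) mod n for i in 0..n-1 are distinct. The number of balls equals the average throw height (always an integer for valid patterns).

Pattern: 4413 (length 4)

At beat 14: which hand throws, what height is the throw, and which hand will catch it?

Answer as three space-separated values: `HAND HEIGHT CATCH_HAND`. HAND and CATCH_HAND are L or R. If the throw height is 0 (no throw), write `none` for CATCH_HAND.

Beat 14: 14 mod 2 = 0, so hand = L
Throw height = pattern[14 mod 4] = pattern[2] = 1
Lands at beat 14+1=15, 15 mod 2 = 1, so catch hand = R

Answer: L 1 R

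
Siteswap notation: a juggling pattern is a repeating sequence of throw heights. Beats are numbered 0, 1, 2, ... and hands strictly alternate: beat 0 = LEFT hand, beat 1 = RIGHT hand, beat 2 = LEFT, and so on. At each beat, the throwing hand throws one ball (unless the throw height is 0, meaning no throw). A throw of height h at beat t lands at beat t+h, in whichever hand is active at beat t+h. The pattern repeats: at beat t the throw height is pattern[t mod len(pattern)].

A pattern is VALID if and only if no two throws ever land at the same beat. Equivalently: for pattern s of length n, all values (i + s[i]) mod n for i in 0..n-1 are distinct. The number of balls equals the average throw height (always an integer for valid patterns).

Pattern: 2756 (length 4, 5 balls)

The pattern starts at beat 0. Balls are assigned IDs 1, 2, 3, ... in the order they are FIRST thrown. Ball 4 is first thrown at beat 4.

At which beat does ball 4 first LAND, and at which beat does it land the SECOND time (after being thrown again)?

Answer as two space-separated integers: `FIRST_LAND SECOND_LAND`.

Answer: 6 11

Derivation:
Beat 0 (L): throw ball1 h=2 -> lands@2:L; in-air after throw: [b1@2:L]
Beat 1 (R): throw ball2 h=7 -> lands@8:L; in-air after throw: [b1@2:L b2@8:L]
Beat 2 (L): throw ball1 h=5 -> lands@7:R; in-air after throw: [b1@7:R b2@8:L]
Beat 3 (R): throw ball3 h=6 -> lands@9:R; in-air after throw: [b1@7:R b2@8:L b3@9:R]
Beat 4 (L): throw ball4 h=2 -> lands@6:L; in-air after throw: [b4@6:L b1@7:R b2@8:L b3@9:R]
Beat 5 (R): throw ball5 h=7 -> lands@12:L; in-air after throw: [b4@6:L b1@7:R b2@8:L b3@9:R b5@12:L]
Beat 6 (L): throw ball4 h=5 -> lands@11:R; in-air after throw: [b1@7:R b2@8:L b3@9:R b4@11:R b5@12:L]
Beat 7 (R): throw ball1 h=6 -> lands@13:R; in-air after throw: [b2@8:L b3@9:R b4@11:R b5@12:L b1@13:R]
Beat 8 (L): throw ball2 h=2 -> lands@10:L; in-air after throw: [b3@9:R b2@10:L b4@11:R b5@12:L b1@13:R]
Beat 9 (R): throw ball3 h=7 -> lands@16:L; in-air after throw: [b2@10:L b4@11:R b5@12:L b1@13:R b3@16:L]
Beat 10 (L): throw ball2 h=5 -> lands@15:R; in-air after throw: [b4@11:R b5@12:L b1@13:R b2@15:R b3@16:L]
Beat 11 (R): throw ball4 h=6 -> lands@17:R; in-air after throw: [b5@12:L b1@13:R b2@15:R b3@16:L b4@17:R]
Ball 4: thrown@4 h=2 -> first land @6; rethrown@6 h=5 -> second land @11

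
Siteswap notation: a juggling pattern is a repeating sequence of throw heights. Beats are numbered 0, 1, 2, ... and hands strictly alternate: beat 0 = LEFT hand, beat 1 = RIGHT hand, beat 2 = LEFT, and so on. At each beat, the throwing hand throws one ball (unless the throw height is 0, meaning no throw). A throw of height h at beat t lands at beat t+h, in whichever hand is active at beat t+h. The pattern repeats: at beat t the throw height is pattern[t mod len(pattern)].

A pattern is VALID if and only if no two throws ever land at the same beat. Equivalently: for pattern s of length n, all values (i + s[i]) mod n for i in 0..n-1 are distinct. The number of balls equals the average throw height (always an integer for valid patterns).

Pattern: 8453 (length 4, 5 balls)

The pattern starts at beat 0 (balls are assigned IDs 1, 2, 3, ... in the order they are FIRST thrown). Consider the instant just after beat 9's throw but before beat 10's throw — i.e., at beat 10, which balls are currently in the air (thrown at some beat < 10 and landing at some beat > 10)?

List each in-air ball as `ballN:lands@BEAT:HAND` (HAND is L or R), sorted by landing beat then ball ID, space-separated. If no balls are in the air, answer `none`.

Beat 0 (L): throw ball1 h=8 -> lands@8:L; in-air after throw: [b1@8:L]
Beat 1 (R): throw ball2 h=4 -> lands@5:R; in-air after throw: [b2@5:R b1@8:L]
Beat 2 (L): throw ball3 h=5 -> lands@7:R; in-air after throw: [b2@5:R b3@7:R b1@8:L]
Beat 3 (R): throw ball4 h=3 -> lands@6:L; in-air after throw: [b2@5:R b4@6:L b3@7:R b1@8:L]
Beat 4 (L): throw ball5 h=8 -> lands@12:L; in-air after throw: [b2@5:R b4@6:L b3@7:R b1@8:L b5@12:L]
Beat 5 (R): throw ball2 h=4 -> lands@9:R; in-air after throw: [b4@6:L b3@7:R b1@8:L b2@9:R b5@12:L]
Beat 6 (L): throw ball4 h=5 -> lands@11:R; in-air after throw: [b3@7:R b1@8:L b2@9:R b4@11:R b5@12:L]
Beat 7 (R): throw ball3 h=3 -> lands@10:L; in-air after throw: [b1@8:L b2@9:R b3@10:L b4@11:R b5@12:L]
Beat 8 (L): throw ball1 h=8 -> lands@16:L; in-air after throw: [b2@9:R b3@10:L b4@11:R b5@12:L b1@16:L]
Beat 9 (R): throw ball2 h=4 -> lands@13:R; in-air after throw: [b3@10:L b4@11:R b5@12:L b2@13:R b1@16:L]
Beat 10 (L): throw ball3 h=5 -> lands@15:R; in-air after throw: [b4@11:R b5@12:L b2@13:R b3@15:R b1@16:L]

Answer: ball4:lands@11:R ball5:lands@12:L ball2:lands@13:R ball1:lands@16:L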